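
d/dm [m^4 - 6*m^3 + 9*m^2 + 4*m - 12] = 4*m^3 - 18*m^2 + 18*m + 4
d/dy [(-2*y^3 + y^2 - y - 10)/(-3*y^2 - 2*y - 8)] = (6*y^4 + 8*y^3 + 43*y^2 - 76*y - 12)/(9*y^4 + 12*y^3 + 52*y^2 + 32*y + 64)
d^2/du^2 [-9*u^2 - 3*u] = -18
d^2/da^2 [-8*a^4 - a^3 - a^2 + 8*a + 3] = -96*a^2 - 6*a - 2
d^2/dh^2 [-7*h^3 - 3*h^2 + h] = -42*h - 6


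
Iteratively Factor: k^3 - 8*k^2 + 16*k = (k - 4)*(k^2 - 4*k) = (k - 4)^2*(k)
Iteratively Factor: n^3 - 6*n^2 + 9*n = (n - 3)*(n^2 - 3*n) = n*(n - 3)*(n - 3)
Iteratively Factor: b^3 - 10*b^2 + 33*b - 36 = (b - 4)*(b^2 - 6*b + 9) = (b - 4)*(b - 3)*(b - 3)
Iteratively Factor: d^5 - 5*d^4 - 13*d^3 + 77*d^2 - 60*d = (d - 5)*(d^4 - 13*d^2 + 12*d) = (d - 5)*(d - 3)*(d^3 + 3*d^2 - 4*d) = d*(d - 5)*(d - 3)*(d^2 + 3*d - 4) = d*(d - 5)*(d - 3)*(d - 1)*(d + 4)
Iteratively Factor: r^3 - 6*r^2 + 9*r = (r - 3)*(r^2 - 3*r) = (r - 3)^2*(r)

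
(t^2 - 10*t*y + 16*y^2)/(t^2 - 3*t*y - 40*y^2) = (t - 2*y)/(t + 5*y)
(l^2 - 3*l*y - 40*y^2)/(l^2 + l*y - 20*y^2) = (-l + 8*y)/(-l + 4*y)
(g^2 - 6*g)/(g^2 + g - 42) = g/(g + 7)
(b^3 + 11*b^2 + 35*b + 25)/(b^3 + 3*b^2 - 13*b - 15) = (b + 5)/(b - 3)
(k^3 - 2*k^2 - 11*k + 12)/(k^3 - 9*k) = (k^2 - 5*k + 4)/(k*(k - 3))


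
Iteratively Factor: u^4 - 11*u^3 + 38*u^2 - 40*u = (u - 5)*(u^3 - 6*u^2 + 8*u) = u*(u - 5)*(u^2 - 6*u + 8) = u*(u - 5)*(u - 4)*(u - 2)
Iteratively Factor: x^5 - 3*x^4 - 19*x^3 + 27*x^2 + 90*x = (x)*(x^4 - 3*x^3 - 19*x^2 + 27*x + 90) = x*(x + 2)*(x^3 - 5*x^2 - 9*x + 45) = x*(x - 3)*(x + 2)*(x^2 - 2*x - 15) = x*(x - 3)*(x + 2)*(x + 3)*(x - 5)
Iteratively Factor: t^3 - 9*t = (t + 3)*(t^2 - 3*t) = t*(t + 3)*(t - 3)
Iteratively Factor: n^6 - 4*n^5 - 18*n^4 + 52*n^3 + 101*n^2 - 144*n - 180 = (n + 3)*(n^5 - 7*n^4 + 3*n^3 + 43*n^2 - 28*n - 60) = (n + 1)*(n + 3)*(n^4 - 8*n^3 + 11*n^2 + 32*n - 60) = (n - 3)*(n + 1)*(n + 3)*(n^3 - 5*n^2 - 4*n + 20) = (n - 5)*(n - 3)*(n + 1)*(n + 3)*(n^2 - 4) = (n - 5)*(n - 3)*(n - 2)*(n + 1)*(n + 3)*(n + 2)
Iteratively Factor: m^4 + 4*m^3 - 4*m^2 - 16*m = (m)*(m^3 + 4*m^2 - 4*m - 16) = m*(m - 2)*(m^2 + 6*m + 8) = m*(m - 2)*(m + 4)*(m + 2)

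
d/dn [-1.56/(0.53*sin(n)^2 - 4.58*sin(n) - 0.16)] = (1.6536*sin(n) - 7.1448)*cos(n)/(-0.53*sin(n)^2 + 4.58*sin(n) + 0.16)^2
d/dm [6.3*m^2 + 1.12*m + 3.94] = 12.6*m + 1.12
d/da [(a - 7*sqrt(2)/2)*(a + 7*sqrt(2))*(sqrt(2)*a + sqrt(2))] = 3*sqrt(2)*a^2 + 2*sqrt(2)*a + 14*a - 49*sqrt(2) + 7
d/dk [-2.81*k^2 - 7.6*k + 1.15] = -5.62*k - 7.6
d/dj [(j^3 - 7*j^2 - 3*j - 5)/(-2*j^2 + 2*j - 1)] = (-2*j^4 + 4*j^3 - 23*j^2 - 6*j + 13)/(4*j^4 - 8*j^3 + 8*j^2 - 4*j + 1)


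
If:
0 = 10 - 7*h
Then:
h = 10/7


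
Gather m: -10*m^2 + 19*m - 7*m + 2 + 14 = -10*m^2 + 12*m + 16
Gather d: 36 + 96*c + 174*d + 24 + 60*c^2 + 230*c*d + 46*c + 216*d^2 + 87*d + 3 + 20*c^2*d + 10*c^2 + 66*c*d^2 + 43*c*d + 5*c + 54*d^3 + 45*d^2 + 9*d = 70*c^2 + 147*c + 54*d^3 + d^2*(66*c + 261) + d*(20*c^2 + 273*c + 270) + 63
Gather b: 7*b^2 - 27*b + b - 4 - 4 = 7*b^2 - 26*b - 8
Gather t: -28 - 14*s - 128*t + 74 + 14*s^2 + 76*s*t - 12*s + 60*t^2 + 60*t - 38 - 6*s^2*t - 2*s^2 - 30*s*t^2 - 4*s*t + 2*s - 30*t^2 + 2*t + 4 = 12*s^2 - 24*s + t^2*(30 - 30*s) + t*(-6*s^2 + 72*s - 66) + 12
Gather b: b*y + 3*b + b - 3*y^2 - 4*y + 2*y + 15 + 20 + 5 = b*(y + 4) - 3*y^2 - 2*y + 40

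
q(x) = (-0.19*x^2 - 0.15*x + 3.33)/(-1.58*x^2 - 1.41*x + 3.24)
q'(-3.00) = -0.51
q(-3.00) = -0.31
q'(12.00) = 0.00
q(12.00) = 0.11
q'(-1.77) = -19.66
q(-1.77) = 3.82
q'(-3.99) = -0.12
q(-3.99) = -0.06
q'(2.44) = 0.29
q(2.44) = -0.19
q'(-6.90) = -0.02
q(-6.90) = 0.08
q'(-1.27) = -1.22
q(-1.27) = 1.29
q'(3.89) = 0.06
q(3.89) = 0.00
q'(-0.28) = 0.13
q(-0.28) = 0.96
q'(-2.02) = -112.10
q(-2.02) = -7.96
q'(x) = (-0.38*x - 0.15)/(-1.58*x^2 - 1.41*x + 3.24) + (3.16*x + 1.41)*(-0.19*x^2 - 0.15*x + 3.33)/(-1.58*x^2 - 1.41*x + 3.24)^2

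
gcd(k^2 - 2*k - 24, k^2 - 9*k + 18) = k - 6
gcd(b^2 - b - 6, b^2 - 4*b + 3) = b - 3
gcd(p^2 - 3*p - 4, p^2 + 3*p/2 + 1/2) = p + 1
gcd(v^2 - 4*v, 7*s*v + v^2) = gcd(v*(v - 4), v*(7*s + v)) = v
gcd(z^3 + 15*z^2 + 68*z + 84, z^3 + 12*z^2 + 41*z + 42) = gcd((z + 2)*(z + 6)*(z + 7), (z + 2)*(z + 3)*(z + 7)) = z^2 + 9*z + 14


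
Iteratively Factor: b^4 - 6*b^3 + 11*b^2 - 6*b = (b)*(b^3 - 6*b^2 + 11*b - 6) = b*(b - 3)*(b^2 - 3*b + 2) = b*(b - 3)*(b - 2)*(b - 1)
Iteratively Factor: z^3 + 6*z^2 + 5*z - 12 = (z - 1)*(z^2 + 7*z + 12) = (z - 1)*(z + 3)*(z + 4)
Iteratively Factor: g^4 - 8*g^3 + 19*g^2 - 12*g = (g)*(g^3 - 8*g^2 + 19*g - 12) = g*(g - 3)*(g^2 - 5*g + 4) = g*(g - 4)*(g - 3)*(g - 1)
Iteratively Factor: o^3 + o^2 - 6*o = (o - 2)*(o^2 + 3*o) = (o - 2)*(o + 3)*(o)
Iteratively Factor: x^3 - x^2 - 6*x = (x - 3)*(x^2 + 2*x) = x*(x - 3)*(x + 2)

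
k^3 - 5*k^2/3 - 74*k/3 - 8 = (k - 6)*(k + 1/3)*(k + 4)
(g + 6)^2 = g^2 + 12*g + 36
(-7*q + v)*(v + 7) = -7*q*v - 49*q + v^2 + 7*v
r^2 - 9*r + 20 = (r - 5)*(r - 4)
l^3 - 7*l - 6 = (l - 3)*(l + 1)*(l + 2)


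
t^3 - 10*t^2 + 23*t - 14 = (t - 7)*(t - 2)*(t - 1)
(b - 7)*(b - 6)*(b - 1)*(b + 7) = b^4 - 7*b^3 - 43*b^2 + 343*b - 294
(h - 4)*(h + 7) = h^2 + 3*h - 28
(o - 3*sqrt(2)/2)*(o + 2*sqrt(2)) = o^2 + sqrt(2)*o/2 - 6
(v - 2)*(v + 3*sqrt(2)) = v^2 - 2*v + 3*sqrt(2)*v - 6*sqrt(2)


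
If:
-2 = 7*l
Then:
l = -2/7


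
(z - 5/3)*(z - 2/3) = z^2 - 7*z/3 + 10/9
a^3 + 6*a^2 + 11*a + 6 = (a + 1)*(a + 2)*(a + 3)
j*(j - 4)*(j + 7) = j^3 + 3*j^2 - 28*j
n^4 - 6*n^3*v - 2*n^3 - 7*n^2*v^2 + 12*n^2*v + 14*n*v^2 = n*(n - 2)*(n - 7*v)*(n + v)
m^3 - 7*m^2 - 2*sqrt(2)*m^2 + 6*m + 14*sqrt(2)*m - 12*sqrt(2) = (m - 6)*(m - 1)*(m - 2*sqrt(2))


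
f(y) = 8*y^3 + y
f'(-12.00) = 3457.00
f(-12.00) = -13836.00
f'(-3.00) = 217.00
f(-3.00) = -219.00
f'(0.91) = 20.87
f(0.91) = 6.94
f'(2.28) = 125.76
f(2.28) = 97.10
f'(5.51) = 729.64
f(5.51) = 1343.78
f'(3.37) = 273.57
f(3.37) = 309.55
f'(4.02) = 388.85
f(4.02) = 523.74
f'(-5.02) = 605.81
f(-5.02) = -1017.07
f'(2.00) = 97.00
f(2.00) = 66.00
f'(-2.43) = 142.72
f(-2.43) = -117.22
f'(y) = 24*y^2 + 1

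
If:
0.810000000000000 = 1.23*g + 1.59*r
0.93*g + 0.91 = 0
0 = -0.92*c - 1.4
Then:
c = -1.52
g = -0.98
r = 1.27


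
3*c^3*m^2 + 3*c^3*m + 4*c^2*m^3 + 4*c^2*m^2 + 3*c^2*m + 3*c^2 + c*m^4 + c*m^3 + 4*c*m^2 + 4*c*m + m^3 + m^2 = (c + m)*(3*c + m)*(m + 1)*(c*m + 1)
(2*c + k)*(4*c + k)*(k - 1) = 8*c^2*k - 8*c^2 + 6*c*k^2 - 6*c*k + k^3 - k^2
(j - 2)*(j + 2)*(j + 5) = j^3 + 5*j^2 - 4*j - 20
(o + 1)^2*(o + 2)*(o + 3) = o^4 + 7*o^3 + 17*o^2 + 17*o + 6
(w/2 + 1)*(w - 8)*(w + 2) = w^3/2 - 2*w^2 - 14*w - 16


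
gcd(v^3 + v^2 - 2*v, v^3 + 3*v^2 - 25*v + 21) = v - 1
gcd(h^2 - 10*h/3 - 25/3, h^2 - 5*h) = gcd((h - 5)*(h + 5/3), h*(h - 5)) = h - 5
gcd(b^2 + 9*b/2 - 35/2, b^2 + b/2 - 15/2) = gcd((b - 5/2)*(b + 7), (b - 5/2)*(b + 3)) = b - 5/2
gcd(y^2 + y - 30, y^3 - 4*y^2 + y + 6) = 1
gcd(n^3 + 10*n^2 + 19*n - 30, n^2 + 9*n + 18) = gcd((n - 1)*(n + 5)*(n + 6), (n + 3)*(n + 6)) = n + 6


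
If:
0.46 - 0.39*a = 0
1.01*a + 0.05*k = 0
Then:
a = 1.18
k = -23.83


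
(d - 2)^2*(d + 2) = d^3 - 2*d^2 - 4*d + 8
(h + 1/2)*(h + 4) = h^2 + 9*h/2 + 2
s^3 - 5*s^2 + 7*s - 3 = (s - 3)*(s - 1)^2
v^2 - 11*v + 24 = (v - 8)*(v - 3)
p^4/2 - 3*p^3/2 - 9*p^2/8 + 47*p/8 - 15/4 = (p/2 + 1)*(p - 5/2)*(p - 3/2)*(p - 1)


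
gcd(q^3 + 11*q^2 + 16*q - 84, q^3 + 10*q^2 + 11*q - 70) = q^2 + 5*q - 14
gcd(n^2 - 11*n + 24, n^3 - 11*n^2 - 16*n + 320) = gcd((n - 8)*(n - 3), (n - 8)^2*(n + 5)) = n - 8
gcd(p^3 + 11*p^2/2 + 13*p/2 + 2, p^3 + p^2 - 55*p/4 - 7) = p^2 + 9*p/2 + 2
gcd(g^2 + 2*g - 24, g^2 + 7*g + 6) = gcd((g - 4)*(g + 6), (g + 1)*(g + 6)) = g + 6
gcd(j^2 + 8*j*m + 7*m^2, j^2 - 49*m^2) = j + 7*m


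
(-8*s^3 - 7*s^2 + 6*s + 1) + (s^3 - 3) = -7*s^3 - 7*s^2 + 6*s - 2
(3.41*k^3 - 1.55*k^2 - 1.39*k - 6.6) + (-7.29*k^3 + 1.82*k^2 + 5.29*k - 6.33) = -3.88*k^3 + 0.27*k^2 + 3.9*k - 12.93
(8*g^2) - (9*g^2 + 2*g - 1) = -g^2 - 2*g + 1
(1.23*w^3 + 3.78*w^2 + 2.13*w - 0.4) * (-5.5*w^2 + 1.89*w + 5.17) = -6.765*w^5 - 18.4653*w^4 + 1.7883*w^3 + 25.7683*w^2 + 10.2561*w - 2.068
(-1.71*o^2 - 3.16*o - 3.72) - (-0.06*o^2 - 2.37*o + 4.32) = -1.65*o^2 - 0.79*o - 8.04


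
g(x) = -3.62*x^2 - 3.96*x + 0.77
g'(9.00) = -69.12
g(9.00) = -328.09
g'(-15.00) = 104.64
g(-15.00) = -754.33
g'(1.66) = -15.98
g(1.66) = -15.78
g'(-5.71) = 37.38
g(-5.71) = -94.65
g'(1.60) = -15.54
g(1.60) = -14.83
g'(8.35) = -64.41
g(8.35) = -284.69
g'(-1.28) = 5.31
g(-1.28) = -0.09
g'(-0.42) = -0.92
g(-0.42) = 1.79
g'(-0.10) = -3.24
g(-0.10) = 1.13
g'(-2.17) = 11.75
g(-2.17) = -7.68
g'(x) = -7.24*x - 3.96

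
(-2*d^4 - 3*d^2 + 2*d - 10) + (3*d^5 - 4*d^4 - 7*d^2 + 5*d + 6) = 3*d^5 - 6*d^4 - 10*d^2 + 7*d - 4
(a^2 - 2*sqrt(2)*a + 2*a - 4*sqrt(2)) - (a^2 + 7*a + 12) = -5*a - 2*sqrt(2)*a - 12 - 4*sqrt(2)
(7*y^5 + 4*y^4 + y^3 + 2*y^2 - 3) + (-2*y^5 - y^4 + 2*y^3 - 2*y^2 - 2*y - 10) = 5*y^5 + 3*y^4 + 3*y^3 - 2*y - 13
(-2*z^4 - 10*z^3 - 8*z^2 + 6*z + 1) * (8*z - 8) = -16*z^5 - 64*z^4 + 16*z^3 + 112*z^2 - 40*z - 8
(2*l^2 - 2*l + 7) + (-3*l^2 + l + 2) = -l^2 - l + 9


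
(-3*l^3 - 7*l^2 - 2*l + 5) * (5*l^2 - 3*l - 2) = -15*l^5 - 26*l^4 + 17*l^3 + 45*l^2 - 11*l - 10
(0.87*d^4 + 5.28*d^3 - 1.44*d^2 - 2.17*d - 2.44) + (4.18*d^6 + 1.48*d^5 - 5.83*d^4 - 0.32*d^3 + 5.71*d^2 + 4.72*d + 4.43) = 4.18*d^6 + 1.48*d^5 - 4.96*d^4 + 4.96*d^3 + 4.27*d^2 + 2.55*d + 1.99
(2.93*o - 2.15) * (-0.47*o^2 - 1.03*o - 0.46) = -1.3771*o^3 - 2.0074*o^2 + 0.8667*o + 0.989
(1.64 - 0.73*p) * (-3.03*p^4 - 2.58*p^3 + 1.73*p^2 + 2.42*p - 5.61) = 2.2119*p^5 - 3.0858*p^4 - 5.4941*p^3 + 1.0706*p^2 + 8.0641*p - 9.2004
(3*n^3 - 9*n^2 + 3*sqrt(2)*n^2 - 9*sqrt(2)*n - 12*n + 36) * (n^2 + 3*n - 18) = 3*n^5 + 3*sqrt(2)*n^4 - 93*n^3 - 81*sqrt(2)*n^2 + 162*n^2 + 162*sqrt(2)*n + 324*n - 648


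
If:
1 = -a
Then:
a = -1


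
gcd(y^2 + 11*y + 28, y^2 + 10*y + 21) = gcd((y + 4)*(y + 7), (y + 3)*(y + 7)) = y + 7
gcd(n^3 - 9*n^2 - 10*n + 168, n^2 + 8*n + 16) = n + 4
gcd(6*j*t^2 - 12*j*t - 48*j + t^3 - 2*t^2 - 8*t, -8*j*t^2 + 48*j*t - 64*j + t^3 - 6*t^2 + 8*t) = t - 4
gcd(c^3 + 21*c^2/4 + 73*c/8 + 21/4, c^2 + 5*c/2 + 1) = c + 2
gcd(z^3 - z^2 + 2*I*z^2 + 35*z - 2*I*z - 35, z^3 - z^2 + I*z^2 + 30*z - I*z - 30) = z^2 + z*(-1 - 5*I) + 5*I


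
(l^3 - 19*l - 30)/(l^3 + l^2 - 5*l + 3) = (l^2 - 3*l - 10)/(l^2 - 2*l + 1)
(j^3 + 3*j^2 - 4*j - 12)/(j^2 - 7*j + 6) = (j^3 + 3*j^2 - 4*j - 12)/(j^2 - 7*j + 6)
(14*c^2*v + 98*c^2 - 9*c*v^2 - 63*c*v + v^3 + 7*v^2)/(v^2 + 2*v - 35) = (14*c^2 - 9*c*v + v^2)/(v - 5)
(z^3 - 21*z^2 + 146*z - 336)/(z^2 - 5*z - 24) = (z^2 - 13*z + 42)/(z + 3)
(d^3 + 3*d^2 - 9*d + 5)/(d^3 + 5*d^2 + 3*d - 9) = (d^2 + 4*d - 5)/(d^2 + 6*d + 9)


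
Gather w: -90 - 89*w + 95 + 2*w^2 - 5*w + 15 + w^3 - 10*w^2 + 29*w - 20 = w^3 - 8*w^2 - 65*w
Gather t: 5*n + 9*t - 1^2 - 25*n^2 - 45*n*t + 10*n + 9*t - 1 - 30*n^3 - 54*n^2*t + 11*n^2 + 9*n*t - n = -30*n^3 - 14*n^2 + 14*n + t*(-54*n^2 - 36*n + 18) - 2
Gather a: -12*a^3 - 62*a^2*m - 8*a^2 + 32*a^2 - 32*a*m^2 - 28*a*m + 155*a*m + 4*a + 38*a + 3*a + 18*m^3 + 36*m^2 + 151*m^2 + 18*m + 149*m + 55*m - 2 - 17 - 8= -12*a^3 + a^2*(24 - 62*m) + a*(-32*m^2 + 127*m + 45) + 18*m^3 + 187*m^2 + 222*m - 27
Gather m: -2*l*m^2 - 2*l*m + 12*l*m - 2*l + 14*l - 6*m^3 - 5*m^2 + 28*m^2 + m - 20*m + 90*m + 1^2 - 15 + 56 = 12*l - 6*m^3 + m^2*(23 - 2*l) + m*(10*l + 71) + 42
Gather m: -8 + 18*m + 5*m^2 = 5*m^2 + 18*m - 8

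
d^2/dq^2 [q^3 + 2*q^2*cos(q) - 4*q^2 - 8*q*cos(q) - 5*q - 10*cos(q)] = -2*q^2*cos(q) + 8*sqrt(2)*q*cos(q + pi/4) + 6*q + 16*sin(q) + 14*cos(q) - 8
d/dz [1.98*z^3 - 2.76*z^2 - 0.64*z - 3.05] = 5.94*z^2 - 5.52*z - 0.64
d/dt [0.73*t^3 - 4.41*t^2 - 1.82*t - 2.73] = 2.19*t^2 - 8.82*t - 1.82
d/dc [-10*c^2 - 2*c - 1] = -20*c - 2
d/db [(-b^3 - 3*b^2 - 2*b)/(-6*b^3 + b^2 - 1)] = (-19*b^4 - 24*b^3 + 5*b^2 + 6*b + 2)/(36*b^6 - 12*b^5 + b^4 + 12*b^3 - 2*b^2 + 1)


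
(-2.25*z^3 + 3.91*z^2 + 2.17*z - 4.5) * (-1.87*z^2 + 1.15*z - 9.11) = 4.2075*z^5 - 9.8992*z^4 + 20.9361*z^3 - 24.7096*z^2 - 24.9437*z + 40.995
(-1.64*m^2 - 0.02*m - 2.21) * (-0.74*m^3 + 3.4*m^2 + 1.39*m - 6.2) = 1.2136*m^5 - 5.5612*m^4 - 0.7122*m^3 + 2.6262*m^2 - 2.9479*m + 13.702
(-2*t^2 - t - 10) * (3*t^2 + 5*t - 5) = -6*t^4 - 13*t^3 - 25*t^2 - 45*t + 50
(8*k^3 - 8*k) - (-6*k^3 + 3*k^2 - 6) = 14*k^3 - 3*k^2 - 8*k + 6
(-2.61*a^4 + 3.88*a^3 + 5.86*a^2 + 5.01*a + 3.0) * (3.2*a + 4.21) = -8.352*a^5 + 1.4279*a^4 + 35.0868*a^3 + 40.7026*a^2 + 30.6921*a + 12.63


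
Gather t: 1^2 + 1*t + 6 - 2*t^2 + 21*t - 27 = -2*t^2 + 22*t - 20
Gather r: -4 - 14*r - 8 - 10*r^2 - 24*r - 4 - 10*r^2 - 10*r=-20*r^2 - 48*r - 16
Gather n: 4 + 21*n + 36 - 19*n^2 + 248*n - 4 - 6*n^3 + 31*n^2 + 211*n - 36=-6*n^3 + 12*n^2 + 480*n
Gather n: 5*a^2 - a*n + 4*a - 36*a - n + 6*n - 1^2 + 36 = 5*a^2 - 32*a + n*(5 - a) + 35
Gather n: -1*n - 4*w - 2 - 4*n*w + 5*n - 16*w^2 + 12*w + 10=n*(4 - 4*w) - 16*w^2 + 8*w + 8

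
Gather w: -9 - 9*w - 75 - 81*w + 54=-90*w - 30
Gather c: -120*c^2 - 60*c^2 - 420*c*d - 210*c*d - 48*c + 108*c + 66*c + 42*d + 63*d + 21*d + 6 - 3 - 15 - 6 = -180*c^2 + c*(126 - 630*d) + 126*d - 18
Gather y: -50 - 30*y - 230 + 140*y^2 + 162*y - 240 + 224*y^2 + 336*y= 364*y^2 + 468*y - 520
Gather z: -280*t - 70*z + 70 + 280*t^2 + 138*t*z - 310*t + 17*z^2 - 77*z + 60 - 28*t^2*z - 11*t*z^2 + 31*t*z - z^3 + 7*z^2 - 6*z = 280*t^2 - 590*t - z^3 + z^2*(24 - 11*t) + z*(-28*t^2 + 169*t - 153) + 130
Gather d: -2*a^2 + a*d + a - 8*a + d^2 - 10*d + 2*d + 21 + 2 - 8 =-2*a^2 - 7*a + d^2 + d*(a - 8) + 15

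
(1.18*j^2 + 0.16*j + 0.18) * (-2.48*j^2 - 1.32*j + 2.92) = -2.9264*j^4 - 1.9544*j^3 + 2.788*j^2 + 0.2296*j + 0.5256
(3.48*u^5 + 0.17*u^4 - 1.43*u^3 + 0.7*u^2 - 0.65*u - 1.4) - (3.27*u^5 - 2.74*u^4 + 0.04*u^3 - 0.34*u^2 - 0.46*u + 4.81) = 0.21*u^5 + 2.91*u^4 - 1.47*u^3 + 1.04*u^2 - 0.19*u - 6.21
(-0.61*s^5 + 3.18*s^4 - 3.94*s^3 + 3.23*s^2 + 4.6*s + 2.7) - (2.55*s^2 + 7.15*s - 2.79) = -0.61*s^5 + 3.18*s^4 - 3.94*s^3 + 0.68*s^2 - 2.55*s + 5.49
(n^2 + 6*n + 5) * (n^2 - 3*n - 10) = n^4 + 3*n^3 - 23*n^2 - 75*n - 50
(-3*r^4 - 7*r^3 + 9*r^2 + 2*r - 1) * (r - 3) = -3*r^5 + 2*r^4 + 30*r^3 - 25*r^2 - 7*r + 3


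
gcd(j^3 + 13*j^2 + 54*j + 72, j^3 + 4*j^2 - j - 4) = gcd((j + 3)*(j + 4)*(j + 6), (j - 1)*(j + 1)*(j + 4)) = j + 4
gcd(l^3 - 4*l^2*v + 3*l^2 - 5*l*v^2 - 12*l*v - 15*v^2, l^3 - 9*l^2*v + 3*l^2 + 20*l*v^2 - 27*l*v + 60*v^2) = -l^2 + 5*l*v - 3*l + 15*v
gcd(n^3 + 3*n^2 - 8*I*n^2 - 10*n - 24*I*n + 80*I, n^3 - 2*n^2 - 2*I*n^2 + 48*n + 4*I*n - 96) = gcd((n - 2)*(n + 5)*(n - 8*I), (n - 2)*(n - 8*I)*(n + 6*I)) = n^2 + n*(-2 - 8*I) + 16*I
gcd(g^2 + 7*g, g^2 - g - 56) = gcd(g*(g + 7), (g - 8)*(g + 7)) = g + 7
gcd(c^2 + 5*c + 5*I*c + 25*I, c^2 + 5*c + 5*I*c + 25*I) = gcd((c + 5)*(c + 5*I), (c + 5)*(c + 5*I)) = c^2 + c*(5 + 5*I) + 25*I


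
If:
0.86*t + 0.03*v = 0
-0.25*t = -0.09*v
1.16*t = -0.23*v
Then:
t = 0.00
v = 0.00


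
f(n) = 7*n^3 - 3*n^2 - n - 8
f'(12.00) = 2951.00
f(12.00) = 11644.00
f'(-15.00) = 4814.00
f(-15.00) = -24293.00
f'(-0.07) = -0.48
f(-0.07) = -7.95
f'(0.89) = 10.29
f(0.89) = -6.33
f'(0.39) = -0.15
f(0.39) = -8.43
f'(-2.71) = 169.49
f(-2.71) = -166.64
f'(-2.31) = 124.92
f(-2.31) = -107.98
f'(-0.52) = 7.80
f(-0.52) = -9.28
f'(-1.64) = 65.32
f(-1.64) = -45.31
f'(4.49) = 395.42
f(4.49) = 560.66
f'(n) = 21*n^2 - 6*n - 1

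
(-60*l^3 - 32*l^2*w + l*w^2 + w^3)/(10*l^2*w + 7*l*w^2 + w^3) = (-6*l + w)/w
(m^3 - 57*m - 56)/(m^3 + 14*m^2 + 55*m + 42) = (m - 8)/(m + 6)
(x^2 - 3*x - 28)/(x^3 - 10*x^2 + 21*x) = (x + 4)/(x*(x - 3))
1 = 1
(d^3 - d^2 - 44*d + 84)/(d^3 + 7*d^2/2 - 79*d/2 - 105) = 2*(d - 2)/(2*d + 5)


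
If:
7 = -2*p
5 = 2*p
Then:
No Solution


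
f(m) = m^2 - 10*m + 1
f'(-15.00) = -40.00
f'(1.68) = -6.64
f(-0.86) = 10.34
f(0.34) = -2.28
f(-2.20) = 27.84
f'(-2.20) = -14.40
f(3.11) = -20.43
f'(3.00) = -4.00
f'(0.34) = -9.32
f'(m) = 2*m - 10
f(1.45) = -11.40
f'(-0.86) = -11.72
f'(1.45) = -7.10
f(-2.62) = 34.06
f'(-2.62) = -15.24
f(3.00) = -20.00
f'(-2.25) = -14.50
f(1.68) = -12.98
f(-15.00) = 376.00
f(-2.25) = 28.56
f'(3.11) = -3.78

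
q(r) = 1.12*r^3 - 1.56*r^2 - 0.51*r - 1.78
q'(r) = 3.36*r^2 - 3.12*r - 0.51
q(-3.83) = -85.63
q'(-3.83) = 60.73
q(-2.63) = -31.60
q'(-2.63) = 30.94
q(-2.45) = -26.37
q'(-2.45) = 27.30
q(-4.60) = -141.46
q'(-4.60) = 84.94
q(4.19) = 51.08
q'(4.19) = 45.41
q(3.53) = 26.25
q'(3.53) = 30.35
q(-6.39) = -354.45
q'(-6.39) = 156.62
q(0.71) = -2.53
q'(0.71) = -1.03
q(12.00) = 1702.82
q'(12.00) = 445.89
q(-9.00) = -940.03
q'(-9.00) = 299.73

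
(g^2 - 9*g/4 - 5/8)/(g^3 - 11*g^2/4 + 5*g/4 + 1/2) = (g - 5/2)/(g^2 - 3*g + 2)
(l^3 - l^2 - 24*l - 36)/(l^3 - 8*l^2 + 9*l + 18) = (l^2 + 5*l + 6)/(l^2 - 2*l - 3)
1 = 1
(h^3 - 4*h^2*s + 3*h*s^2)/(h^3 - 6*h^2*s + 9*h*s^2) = (-h + s)/(-h + 3*s)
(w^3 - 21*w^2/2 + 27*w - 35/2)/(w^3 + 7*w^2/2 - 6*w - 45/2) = (w^2 - 8*w + 7)/(w^2 + 6*w + 9)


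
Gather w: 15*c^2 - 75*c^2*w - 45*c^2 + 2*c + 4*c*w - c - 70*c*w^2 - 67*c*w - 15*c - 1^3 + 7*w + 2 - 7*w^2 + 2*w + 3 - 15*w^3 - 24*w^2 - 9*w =-30*c^2 - 14*c - 15*w^3 + w^2*(-70*c - 31) + w*(-75*c^2 - 63*c) + 4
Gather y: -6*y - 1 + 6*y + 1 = 0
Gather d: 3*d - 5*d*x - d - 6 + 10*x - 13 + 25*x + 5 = d*(2 - 5*x) + 35*x - 14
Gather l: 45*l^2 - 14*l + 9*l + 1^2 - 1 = 45*l^2 - 5*l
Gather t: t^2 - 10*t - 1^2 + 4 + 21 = t^2 - 10*t + 24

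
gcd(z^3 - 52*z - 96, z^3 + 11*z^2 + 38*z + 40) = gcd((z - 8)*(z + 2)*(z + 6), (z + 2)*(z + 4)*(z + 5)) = z + 2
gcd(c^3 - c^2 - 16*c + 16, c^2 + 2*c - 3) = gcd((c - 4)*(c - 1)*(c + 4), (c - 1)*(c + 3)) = c - 1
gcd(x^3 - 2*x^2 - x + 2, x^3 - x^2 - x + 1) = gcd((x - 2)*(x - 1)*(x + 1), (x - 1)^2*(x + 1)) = x^2 - 1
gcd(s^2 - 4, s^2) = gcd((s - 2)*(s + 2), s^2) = 1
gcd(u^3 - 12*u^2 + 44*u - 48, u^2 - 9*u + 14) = u - 2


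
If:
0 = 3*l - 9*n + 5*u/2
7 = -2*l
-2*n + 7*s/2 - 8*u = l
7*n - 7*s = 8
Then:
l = -7/2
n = -341/273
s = -653/273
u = -27/91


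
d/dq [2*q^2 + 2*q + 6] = 4*q + 2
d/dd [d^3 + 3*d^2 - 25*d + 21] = 3*d^2 + 6*d - 25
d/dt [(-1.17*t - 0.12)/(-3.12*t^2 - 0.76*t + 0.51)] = (3.6504*t^2 + 0.8892*t - (1.17*t + 0.12)*(6.24*t + 0.76) - 0.5967)/(3.12*t^2 + 0.76*t - 0.51)^2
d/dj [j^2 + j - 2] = 2*j + 1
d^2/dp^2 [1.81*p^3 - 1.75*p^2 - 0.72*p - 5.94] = 10.86*p - 3.5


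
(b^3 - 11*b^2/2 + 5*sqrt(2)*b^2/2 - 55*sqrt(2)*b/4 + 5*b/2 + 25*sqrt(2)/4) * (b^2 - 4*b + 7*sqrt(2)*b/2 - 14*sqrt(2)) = b^5 - 19*b^4/2 + 6*sqrt(2)*b^4 - 57*sqrt(2)*b^3 + 42*b^3 - 705*b^2/4 + 147*sqrt(2)*b^2 - 60*sqrt(2)*b + 1715*b/4 - 175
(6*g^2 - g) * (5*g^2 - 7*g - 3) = 30*g^4 - 47*g^3 - 11*g^2 + 3*g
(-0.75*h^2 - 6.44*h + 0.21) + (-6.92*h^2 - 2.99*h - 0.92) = -7.67*h^2 - 9.43*h - 0.71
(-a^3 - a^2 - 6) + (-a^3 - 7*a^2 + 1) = -2*a^3 - 8*a^2 - 5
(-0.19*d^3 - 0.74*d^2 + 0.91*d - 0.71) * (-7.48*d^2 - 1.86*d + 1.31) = 1.4212*d^5 + 5.8886*d^4 - 5.6793*d^3 + 2.6488*d^2 + 2.5127*d - 0.9301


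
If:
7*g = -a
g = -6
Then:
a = 42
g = -6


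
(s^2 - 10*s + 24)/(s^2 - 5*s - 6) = (s - 4)/(s + 1)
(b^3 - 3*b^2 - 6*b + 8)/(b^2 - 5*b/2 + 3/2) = 2*(b^2 - 2*b - 8)/(2*b - 3)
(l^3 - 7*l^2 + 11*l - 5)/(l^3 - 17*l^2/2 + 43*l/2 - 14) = 2*(l^2 - 6*l + 5)/(2*l^2 - 15*l + 28)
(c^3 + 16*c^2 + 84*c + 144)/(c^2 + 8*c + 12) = (c^2 + 10*c + 24)/(c + 2)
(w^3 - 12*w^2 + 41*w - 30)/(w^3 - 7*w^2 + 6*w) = (w - 5)/w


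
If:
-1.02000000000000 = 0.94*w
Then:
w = -1.09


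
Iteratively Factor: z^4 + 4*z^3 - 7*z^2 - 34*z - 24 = (z - 3)*(z^3 + 7*z^2 + 14*z + 8) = (z - 3)*(z + 1)*(z^2 + 6*z + 8) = (z - 3)*(z + 1)*(z + 4)*(z + 2)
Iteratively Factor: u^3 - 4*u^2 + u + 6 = (u - 3)*(u^2 - u - 2) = (u - 3)*(u + 1)*(u - 2)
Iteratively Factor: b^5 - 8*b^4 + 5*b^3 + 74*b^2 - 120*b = (b + 3)*(b^4 - 11*b^3 + 38*b^2 - 40*b) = b*(b + 3)*(b^3 - 11*b^2 + 38*b - 40) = b*(b - 5)*(b + 3)*(b^2 - 6*b + 8) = b*(b - 5)*(b - 4)*(b + 3)*(b - 2)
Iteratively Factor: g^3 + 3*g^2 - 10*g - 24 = (g + 2)*(g^2 + g - 12) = (g - 3)*(g + 2)*(g + 4)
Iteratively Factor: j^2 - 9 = (j + 3)*(j - 3)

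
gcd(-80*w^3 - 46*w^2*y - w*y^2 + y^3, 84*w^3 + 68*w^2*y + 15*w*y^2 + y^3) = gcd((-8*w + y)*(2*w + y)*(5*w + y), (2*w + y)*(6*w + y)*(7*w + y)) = 2*w + y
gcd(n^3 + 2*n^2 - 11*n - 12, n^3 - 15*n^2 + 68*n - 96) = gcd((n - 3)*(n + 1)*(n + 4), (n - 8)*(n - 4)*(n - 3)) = n - 3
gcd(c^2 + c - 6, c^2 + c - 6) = c^2 + c - 6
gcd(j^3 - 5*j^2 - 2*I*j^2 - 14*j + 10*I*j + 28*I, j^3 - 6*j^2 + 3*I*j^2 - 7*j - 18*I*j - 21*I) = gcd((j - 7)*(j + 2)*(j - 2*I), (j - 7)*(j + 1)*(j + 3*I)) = j - 7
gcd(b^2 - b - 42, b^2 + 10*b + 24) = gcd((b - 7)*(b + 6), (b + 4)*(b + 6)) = b + 6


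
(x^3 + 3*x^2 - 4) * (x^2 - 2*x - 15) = x^5 + x^4 - 21*x^3 - 49*x^2 + 8*x + 60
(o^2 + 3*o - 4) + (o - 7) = o^2 + 4*o - 11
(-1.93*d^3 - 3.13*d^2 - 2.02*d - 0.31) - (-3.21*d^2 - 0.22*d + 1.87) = -1.93*d^3 + 0.0800000000000001*d^2 - 1.8*d - 2.18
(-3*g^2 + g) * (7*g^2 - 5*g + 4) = -21*g^4 + 22*g^3 - 17*g^2 + 4*g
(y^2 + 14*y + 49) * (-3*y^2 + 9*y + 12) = -3*y^4 - 33*y^3 - 9*y^2 + 609*y + 588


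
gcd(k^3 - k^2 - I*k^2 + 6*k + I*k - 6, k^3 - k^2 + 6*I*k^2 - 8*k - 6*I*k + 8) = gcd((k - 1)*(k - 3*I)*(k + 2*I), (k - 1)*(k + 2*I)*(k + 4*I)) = k^2 + k*(-1 + 2*I) - 2*I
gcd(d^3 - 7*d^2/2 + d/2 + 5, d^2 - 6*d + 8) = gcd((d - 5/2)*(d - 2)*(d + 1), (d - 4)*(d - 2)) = d - 2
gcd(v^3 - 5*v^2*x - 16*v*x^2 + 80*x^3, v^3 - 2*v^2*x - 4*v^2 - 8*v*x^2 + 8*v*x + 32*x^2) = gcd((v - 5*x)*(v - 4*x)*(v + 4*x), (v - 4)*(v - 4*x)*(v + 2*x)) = -v + 4*x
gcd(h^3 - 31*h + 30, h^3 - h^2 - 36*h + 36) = h^2 + 5*h - 6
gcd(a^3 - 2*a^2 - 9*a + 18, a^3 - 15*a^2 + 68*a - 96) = a - 3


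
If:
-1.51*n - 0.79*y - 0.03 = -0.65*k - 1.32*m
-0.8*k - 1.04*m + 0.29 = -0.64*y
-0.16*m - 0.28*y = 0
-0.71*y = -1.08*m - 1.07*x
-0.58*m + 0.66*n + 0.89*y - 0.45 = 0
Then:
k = 1.14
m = -0.44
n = -0.05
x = 0.61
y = 0.25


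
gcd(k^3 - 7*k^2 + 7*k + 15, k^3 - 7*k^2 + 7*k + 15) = k^3 - 7*k^2 + 7*k + 15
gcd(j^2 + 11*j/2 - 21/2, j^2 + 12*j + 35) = j + 7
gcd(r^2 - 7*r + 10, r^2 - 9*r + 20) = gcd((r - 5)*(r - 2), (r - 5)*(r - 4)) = r - 5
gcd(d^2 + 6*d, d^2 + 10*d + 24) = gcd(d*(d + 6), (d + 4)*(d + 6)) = d + 6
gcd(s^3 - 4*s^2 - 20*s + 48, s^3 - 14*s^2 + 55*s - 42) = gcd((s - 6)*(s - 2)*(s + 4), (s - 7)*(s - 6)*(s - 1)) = s - 6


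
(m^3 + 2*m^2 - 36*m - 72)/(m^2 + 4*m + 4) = (m^2 - 36)/(m + 2)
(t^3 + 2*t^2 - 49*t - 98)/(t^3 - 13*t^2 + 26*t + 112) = (t + 7)/(t - 8)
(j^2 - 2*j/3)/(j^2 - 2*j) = (j - 2/3)/(j - 2)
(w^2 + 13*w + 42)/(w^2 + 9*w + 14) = (w + 6)/(w + 2)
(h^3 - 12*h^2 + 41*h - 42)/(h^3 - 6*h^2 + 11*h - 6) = (h - 7)/(h - 1)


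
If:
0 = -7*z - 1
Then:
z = -1/7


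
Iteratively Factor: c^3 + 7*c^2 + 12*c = (c + 4)*(c^2 + 3*c) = c*(c + 4)*(c + 3)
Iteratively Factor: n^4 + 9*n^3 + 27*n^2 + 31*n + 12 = (n + 3)*(n^3 + 6*n^2 + 9*n + 4) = (n + 3)*(n + 4)*(n^2 + 2*n + 1) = (n + 1)*(n + 3)*(n + 4)*(n + 1)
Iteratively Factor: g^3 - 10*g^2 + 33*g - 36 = (g - 3)*(g^2 - 7*g + 12) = (g - 3)^2*(g - 4)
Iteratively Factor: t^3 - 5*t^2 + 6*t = (t - 2)*(t^2 - 3*t) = t*(t - 2)*(t - 3)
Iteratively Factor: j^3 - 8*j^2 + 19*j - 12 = (j - 1)*(j^2 - 7*j + 12) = (j - 3)*(j - 1)*(j - 4)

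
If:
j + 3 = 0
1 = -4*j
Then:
No Solution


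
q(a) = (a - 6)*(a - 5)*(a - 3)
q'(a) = (a - 6)*(a - 5) + (a - 6)*(a - 3) + (a - 5)*(a - 3) = 3*a^2 - 28*a + 63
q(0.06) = -86.27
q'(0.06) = 61.33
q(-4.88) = -847.06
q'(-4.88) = 271.08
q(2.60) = -3.26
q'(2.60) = 10.48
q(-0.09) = -95.78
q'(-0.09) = 65.54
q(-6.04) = -1201.61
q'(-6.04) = 341.56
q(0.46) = -63.89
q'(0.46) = 50.75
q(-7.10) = -1600.95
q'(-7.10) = 413.03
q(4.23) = 1.68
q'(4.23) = -1.76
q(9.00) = 72.00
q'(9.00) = 54.00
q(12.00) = 378.00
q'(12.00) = 159.00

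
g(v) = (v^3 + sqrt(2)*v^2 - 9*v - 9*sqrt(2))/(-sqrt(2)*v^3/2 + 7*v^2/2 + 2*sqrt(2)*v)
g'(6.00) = 54.34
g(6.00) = -20.50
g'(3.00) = 1.27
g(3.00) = 0.00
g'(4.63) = 6.20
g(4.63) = 4.19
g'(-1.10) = -8.38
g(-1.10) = -1.19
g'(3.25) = 1.41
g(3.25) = 0.33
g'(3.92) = 2.32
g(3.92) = 1.52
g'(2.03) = 1.33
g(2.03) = -1.18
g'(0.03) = 4996.73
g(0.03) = -147.72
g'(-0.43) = -0.09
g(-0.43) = 16.92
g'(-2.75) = 0.23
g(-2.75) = 0.06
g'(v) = (3*v^2 + 2*sqrt(2)*v - 9)/(-sqrt(2)*v^3/2 + 7*v^2/2 + 2*sqrt(2)*v) + (3*sqrt(2)*v^2/2 - 7*v - 2*sqrt(2))*(v^3 + sqrt(2)*v^2 - 9*v - 9*sqrt(2))/(-sqrt(2)*v^3/2 + 7*v^2/2 + 2*sqrt(2)*v)^2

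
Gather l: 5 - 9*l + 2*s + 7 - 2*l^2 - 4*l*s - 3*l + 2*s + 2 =-2*l^2 + l*(-4*s - 12) + 4*s + 14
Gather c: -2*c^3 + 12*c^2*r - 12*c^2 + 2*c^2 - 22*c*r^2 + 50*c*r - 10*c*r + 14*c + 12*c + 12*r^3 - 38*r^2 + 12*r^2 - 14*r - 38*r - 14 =-2*c^3 + c^2*(12*r - 10) + c*(-22*r^2 + 40*r + 26) + 12*r^3 - 26*r^2 - 52*r - 14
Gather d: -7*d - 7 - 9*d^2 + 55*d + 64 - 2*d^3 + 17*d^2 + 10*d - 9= -2*d^3 + 8*d^2 + 58*d + 48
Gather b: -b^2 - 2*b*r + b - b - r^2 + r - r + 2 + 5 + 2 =-b^2 - 2*b*r - r^2 + 9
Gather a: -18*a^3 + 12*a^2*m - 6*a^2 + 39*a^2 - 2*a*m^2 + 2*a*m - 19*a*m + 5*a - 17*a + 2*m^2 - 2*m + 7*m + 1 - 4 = -18*a^3 + a^2*(12*m + 33) + a*(-2*m^2 - 17*m - 12) + 2*m^2 + 5*m - 3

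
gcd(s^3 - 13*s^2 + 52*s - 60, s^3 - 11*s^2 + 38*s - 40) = s^2 - 7*s + 10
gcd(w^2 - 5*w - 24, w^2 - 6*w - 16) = w - 8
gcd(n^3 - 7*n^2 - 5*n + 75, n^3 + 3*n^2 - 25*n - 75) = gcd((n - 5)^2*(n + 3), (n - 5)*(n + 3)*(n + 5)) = n^2 - 2*n - 15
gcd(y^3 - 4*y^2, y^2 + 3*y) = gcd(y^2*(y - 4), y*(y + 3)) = y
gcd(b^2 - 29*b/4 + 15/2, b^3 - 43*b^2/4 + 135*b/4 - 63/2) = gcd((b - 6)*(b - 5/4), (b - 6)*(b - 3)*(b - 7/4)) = b - 6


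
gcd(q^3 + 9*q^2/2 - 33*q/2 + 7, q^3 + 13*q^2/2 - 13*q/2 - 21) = q^2 + 5*q - 14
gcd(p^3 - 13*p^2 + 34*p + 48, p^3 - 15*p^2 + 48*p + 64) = p^2 - 7*p - 8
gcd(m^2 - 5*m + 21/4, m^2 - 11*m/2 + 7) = m - 7/2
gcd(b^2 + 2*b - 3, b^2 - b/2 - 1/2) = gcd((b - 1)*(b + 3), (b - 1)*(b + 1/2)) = b - 1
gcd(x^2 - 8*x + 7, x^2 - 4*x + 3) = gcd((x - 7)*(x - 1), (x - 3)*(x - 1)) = x - 1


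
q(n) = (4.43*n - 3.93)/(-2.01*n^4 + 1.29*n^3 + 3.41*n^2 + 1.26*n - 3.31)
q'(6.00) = 0.01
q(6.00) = -0.01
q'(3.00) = 0.11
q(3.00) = -0.10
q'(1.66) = 29.33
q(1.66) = -2.89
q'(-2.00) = 0.59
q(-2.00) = 0.37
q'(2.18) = 0.77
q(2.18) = -0.35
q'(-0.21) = -1.26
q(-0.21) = 1.41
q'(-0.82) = 0.31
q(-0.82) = 2.06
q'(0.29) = -0.40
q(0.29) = 1.00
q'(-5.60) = 0.01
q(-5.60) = 0.01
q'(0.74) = 2.16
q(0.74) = 1.10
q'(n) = (4.43*n - 3.93)*(8.04*n^3 - 3.87*n^2 - 6.82*n - 1.26)/(-2.01*n^4 + 1.29*n^3 + 3.41*n^2 + 1.26*n - 3.31)^2 + 4.43/(-2.01*n^4 + 1.29*n^3 + 3.41*n^2 + 1.26*n - 3.31)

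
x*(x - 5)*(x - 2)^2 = x^4 - 9*x^3 + 24*x^2 - 20*x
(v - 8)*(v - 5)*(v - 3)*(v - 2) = v^4 - 18*v^3 + 111*v^2 - 278*v + 240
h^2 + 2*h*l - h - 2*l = (h - 1)*(h + 2*l)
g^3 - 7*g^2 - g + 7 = (g - 7)*(g - 1)*(g + 1)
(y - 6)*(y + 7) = y^2 + y - 42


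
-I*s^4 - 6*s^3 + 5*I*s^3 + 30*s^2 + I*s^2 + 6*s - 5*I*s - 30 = (s - 5)*(s - 1)*(s - 6*I)*(-I*s - I)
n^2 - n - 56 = (n - 8)*(n + 7)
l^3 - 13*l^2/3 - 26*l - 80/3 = (l - 8)*(l + 5/3)*(l + 2)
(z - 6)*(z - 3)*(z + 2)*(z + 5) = z^4 - 2*z^3 - 35*z^2 + 36*z + 180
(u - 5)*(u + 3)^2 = u^3 + u^2 - 21*u - 45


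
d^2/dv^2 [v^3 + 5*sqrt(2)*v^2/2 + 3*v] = 6*v + 5*sqrt(2)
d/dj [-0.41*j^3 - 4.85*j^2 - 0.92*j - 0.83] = -1.23*j^2 - 9.7*j - 0.92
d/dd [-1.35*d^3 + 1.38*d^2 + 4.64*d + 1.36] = -4.05*d^2 + 2.76*d + 4.64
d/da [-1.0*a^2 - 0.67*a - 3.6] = -2.0*a - 0.67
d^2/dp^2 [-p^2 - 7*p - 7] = -2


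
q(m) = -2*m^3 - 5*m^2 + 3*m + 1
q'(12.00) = -981.00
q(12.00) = -4139.00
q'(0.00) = 3.00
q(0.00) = 1.00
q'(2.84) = -73.79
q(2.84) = -76.62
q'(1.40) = -22.76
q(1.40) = -10.09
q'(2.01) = -41.34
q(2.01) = -29.41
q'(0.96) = -12.13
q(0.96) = -2.50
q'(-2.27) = -5.22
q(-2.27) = -8.18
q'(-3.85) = -47.44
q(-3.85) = 29.47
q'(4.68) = -175.21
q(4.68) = -299.48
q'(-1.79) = 1.68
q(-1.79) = -8.92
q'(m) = -6*m^2 - 10*m + 3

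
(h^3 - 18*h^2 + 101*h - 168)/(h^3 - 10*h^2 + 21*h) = (h - 8)/h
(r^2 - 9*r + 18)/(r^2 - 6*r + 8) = (r^2 - 9*r + 18)/(r^2 - 6*r + 8)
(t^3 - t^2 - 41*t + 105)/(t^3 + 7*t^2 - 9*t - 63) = (t - 5)/(t + 3)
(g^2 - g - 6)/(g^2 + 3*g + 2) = (g - 3)/(g + 1)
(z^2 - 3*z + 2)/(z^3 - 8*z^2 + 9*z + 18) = (z^2 - 3*z + 2)/(z^3 - 8*z^2 + 9*z + 18)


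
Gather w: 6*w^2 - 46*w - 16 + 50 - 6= 6*w^2 - 46*w + 28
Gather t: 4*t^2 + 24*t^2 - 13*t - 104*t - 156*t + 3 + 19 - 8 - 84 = 28*t^2 - 273*t - 70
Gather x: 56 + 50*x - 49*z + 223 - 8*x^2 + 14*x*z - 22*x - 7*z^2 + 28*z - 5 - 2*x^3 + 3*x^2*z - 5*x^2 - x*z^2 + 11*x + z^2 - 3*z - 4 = -2*x^3 + x^2*(3*z - 13) + x*(-z^2 + 14*z + 39) - 6*z^2 - 24*z + 270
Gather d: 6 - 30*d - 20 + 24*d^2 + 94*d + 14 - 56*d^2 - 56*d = -32*d^2 + 8*d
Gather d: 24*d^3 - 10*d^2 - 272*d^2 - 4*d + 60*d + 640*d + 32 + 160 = 24*d^3 - 282*d^2 + 696*d + 192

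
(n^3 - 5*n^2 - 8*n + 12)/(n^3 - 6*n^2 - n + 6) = (n + 2)/(n + 1)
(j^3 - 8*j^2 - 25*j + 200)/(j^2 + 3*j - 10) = (j^2 - 13*j + 40)/(j - 2)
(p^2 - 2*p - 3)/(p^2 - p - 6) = (p + 1)/(p + 2)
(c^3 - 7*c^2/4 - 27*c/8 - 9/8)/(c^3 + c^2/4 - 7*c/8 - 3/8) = (c - 3)/(c - 1)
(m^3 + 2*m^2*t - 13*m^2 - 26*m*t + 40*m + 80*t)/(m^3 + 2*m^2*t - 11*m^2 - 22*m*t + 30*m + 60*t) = (m - 8)/(m - 6)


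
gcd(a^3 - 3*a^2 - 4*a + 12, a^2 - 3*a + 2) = a - 2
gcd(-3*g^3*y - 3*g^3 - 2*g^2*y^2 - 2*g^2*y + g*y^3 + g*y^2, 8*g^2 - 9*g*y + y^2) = 1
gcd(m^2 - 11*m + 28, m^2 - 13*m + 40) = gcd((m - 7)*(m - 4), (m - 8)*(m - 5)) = 1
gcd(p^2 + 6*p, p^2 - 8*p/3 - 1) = 1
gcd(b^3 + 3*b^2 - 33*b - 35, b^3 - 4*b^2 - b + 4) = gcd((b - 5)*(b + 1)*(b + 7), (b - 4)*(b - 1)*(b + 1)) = b + 1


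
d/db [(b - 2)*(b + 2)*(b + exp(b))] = b^2*exp(b) + 3*b^2 + 2*b*exp(b) - 4*exp(b) - 4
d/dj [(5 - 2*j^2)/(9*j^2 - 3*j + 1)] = (6*j^2 - 94*j + 15)/(81*j^4 - 54*j^3 + 27*j^2 - 6*j + 1)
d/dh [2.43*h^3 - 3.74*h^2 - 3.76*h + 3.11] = 7.29*h^2 - 7.48*h - 3.76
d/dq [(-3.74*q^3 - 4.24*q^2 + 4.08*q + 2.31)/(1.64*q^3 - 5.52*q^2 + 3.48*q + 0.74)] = (27.5984*q^4 - 39.4128*q^3 - 11.9016*q^2 + 19.2272*q - 5.0196)/(2.6896*q^6 - 18.1056*q^5 + 41.8848*q^4 - 35.992*q^3 + 3.9408*q^2 + 5.1504*q + 0.5476)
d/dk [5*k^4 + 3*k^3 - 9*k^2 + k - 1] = 20*k^3 + 9*k^2 - 18*k + 1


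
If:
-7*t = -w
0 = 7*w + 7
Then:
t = -1/7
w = -1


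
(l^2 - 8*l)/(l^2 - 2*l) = (l - 8)/(l - 2)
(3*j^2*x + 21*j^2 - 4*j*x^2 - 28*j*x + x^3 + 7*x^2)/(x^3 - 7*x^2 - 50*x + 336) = (3*j^2 - 4*j*x + x^2)/(x^2 - 14*x + 48)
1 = 1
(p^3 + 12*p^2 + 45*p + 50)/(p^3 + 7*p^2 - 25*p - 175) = (p^2 + 7*p + 10)/(p^2 + 2*p - 35)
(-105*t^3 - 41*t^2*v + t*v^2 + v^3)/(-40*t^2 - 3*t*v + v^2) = (21*t^2 + 4*t*v - v^2)/(8*t - v)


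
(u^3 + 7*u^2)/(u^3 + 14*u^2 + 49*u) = u/(u + 7)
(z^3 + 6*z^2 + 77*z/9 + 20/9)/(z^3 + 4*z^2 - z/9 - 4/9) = (3*z + 5)/(3*z - 1)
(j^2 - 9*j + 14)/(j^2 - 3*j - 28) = (j - 2)/(j + 4)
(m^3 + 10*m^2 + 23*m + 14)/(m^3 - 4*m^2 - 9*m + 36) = (m^3 + 10*m^2 + 23*m + 14)/(m^3 - 4*m^2 - 9*m + 36)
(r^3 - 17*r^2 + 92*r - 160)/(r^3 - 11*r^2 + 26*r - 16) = (r^2 - 9*r + 20)/(r^2 - 3*r + 2)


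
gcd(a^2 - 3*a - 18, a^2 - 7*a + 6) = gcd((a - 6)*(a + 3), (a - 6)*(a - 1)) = a - 6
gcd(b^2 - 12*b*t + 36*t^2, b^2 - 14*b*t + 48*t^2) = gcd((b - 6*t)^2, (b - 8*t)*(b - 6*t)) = -b + 6*t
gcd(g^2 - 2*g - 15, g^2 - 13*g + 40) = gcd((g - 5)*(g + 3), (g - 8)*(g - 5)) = g - 5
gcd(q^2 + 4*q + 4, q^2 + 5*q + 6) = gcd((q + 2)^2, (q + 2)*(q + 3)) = q + 2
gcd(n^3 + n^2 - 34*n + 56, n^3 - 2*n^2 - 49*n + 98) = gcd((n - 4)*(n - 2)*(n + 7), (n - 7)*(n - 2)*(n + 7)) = n^2 + 5*n - 14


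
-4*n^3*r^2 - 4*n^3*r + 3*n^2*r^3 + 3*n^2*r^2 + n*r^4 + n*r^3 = r*(-n + r)*(4*n + r)*(n*r + n)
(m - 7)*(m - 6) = m^2 - 13*m + 42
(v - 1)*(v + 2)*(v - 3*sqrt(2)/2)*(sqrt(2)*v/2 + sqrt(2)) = sqrt(2)*v^4/2 - 3*v^3/2 + 3*sqrt(2)*v^3/2 - 9*v^2/2 - 2*sqrt(2)*v + 6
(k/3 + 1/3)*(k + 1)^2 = k^3/3 + k^2 + k + 1/3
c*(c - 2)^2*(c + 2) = c^4 - 2*c^3 - 4*c^2 + 8*c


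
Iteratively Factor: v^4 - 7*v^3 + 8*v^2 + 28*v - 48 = (v - 4)*(v^3 - 3*v^2 - 4*v + 12) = (v - 4)*(v + 2)*(v^2 - 5*v + 6) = (v - 4)*(v - 3)*(v + 2)*(v - 2)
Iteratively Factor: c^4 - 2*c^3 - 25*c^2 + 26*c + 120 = (c + 2)*(c^3 - 4*c^2 - 17*c + 60) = (c - 3)*(c + 2)*(c^2 - c - 20) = (c - 5)*(c - 3)*(c + 2)*(c + 4)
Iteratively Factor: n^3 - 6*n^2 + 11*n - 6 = (n - 1)*(n^2 - 5*n + 6) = (n - 2)*(n - 1)*(n - 3)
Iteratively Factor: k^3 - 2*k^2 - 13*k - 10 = (k - 5)*(k^2 + 3*k + 2) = (k - 5)*(k + 2)*(k + 1)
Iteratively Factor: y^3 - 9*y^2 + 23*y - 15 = (y - 1)*(y^2 - 8*y + 15) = (y - 3)*(y - 1)*(y - 5)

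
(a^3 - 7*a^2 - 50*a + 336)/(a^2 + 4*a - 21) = (a^2 - 14*a + 48)/(a - 3)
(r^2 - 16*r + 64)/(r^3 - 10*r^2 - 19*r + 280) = (r - 8)/(r^2 - 2*r - 35)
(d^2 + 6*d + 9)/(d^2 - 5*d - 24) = (d + 3)/(d - 8)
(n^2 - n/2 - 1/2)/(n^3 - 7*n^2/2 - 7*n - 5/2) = (n - 1)/(n^2 - 4*n - 5)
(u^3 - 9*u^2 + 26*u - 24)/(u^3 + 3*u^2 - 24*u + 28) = (u^2 - 7*u + 12)/(u^2 + 5*u - 14)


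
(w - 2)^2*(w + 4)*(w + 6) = w^4 + 6*w^3 - 12*w^2 - 56*w + 96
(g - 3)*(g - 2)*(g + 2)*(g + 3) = g^4 - 13*g^2 + 36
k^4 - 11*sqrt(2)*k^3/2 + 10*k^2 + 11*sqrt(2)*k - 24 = (k - 4*sqrt(2))*(k - 3*sqrt(2)/2)*(k - sqrt(2))*(k + sqrt(2))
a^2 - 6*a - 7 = (a - 7)*(a + 1)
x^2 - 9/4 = (x - 3/2)*(x + 3/2)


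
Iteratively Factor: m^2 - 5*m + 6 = (m - 3)*(m - 2)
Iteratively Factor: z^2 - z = (z - 1)*(z)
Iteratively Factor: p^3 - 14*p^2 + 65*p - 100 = (p - 4)*(p^2 - 10*p + 25) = (p - 5)*(p - 4)*(p - 5)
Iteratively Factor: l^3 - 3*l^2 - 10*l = (l - 5)*(l^2 + 2*l) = l*(l - 5)*(l + 2)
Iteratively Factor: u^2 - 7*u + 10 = (u - 5)*(u - 2)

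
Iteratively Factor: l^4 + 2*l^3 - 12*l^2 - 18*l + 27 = (l + 3)*(l^3 - l^2 - 9*l + 9) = (l + 3)^2*(l^2 - 4*l + 3) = (l - 1)*(l + 3)^2*(l - 3)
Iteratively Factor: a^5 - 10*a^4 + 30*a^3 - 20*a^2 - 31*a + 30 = (a - 5)*(a^4 - 5*a^3 + 5*a^2 + 5*a - 6) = (a - 5)*(a - 3)*(a^3 - 2*a^2 - a + 2) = (a - 5)*(a - 3)*(a - 1)*(a^2 - a - 2) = (a - 5)*(a - 3)*(a - 1)*(a + 1)*(a - 2)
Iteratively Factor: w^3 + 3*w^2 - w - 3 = (w - 1)*(w^2 + 4*w + 3) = (w - 1)*(w + 1)*(w + 3)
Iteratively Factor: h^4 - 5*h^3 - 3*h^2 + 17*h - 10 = (h - 1)*(h^3 - 4*h^2 - 7*h + 10) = (h - 1)^2*(h^2 - 3*h - 10) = (h - 1)^2*(h + 2)*(h - 5)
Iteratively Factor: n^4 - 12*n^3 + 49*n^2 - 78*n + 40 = (n - 4)*(n^3 - 8*n^2 + 17*n - 10) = (n - 5)*(n - 4)*(n^2 - 3*n + 2) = (n - 5)*(n - 4)*(n - 2)*(n - 1)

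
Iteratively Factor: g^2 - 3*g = (g)*(g - 3)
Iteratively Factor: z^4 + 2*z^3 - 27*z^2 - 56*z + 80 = (z + 4)*(z^3 - 2*z^2 - 19*z + 20) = (z - 1)*(z + 4)*(z^2 - z - 20) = (z - 1)*(z + 4)^2*(z - 5)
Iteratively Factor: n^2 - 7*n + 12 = (n - 4)*(n - 3)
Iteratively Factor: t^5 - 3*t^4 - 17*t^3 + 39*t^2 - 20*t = (t + 4)*(t^4 - 7*t^3 + 11*t^2 - 5*t) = (t - 5)*(t + 4)*(t^3 - 2*t^2 + t) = t*(t - 5)*(t + 4)*(t^2 - 2*t + 1) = t*(t - 5)*(t - 1)*(t + 4)*(t - 1)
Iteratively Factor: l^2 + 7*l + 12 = (l + 4)*(l + 3)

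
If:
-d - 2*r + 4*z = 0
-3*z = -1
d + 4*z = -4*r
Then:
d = 4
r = -4/3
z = 1/3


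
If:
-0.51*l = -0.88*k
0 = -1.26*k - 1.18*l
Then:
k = 0.00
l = 0.00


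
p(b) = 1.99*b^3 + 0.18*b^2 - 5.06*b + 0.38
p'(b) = 5.97*b^2 + 0.36*b - 5.06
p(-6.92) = -615.42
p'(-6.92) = 278.33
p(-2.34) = -12.29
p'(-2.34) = 26.79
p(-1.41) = 2.29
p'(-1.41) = 6.30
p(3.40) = 63.47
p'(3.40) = 65.18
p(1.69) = 1.95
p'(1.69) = 12.60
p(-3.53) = -67.05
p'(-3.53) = 68.06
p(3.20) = 51.24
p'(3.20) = 57.22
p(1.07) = -2.39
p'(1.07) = 2.16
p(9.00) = 1420.13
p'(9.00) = 481.75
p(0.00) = 0.38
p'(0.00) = -5.06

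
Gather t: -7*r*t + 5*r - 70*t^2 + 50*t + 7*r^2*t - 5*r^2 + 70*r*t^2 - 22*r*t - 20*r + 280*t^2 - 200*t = -5*r^2 - 15*r + t^2*(70*r + 210) + t*(7*r^2 - 29*r - 150)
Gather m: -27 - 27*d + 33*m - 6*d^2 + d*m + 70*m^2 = -6*d^2 - 27*d + 70*m^2 + m*(d + 33) - 27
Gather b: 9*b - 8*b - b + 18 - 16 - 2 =0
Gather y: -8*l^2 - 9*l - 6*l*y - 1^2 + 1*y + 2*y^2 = -8*l^2 - 9*l + 2*y^2 + y*(1 - 6*l) - 1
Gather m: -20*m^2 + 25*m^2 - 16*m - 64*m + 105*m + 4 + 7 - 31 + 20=5*m^2 + 25*m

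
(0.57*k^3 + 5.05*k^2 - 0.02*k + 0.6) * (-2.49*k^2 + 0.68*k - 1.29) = -1.4193*k^5 - 12.1869*k^4 + 2.7485*k^3 - 8.0221*k^2 + 0.4338*k - 0.774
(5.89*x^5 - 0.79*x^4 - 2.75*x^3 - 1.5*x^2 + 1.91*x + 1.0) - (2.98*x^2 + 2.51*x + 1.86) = 5.89*x^5 - 0.79*x^4 - 2.75*x^3 - 4.48*x^2 - 0.6*x - 0.86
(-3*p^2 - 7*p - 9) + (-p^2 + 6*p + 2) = -4*p^2 - p - 7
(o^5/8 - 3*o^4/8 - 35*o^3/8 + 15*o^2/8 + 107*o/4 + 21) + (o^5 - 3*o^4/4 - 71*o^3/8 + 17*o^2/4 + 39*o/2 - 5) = 9*o^5/8 - 9*o^4/8 - 53*o^3/4 + 49*o^2/8 + 185*o/4 + 16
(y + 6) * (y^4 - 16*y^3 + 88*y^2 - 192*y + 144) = y^5 - 10*y^4 - 8*y^3 + 336*y^2 - 1008*y + 864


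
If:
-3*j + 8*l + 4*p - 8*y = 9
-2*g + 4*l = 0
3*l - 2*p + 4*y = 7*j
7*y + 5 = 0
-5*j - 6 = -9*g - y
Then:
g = 242/413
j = -17/59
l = 121/413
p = 8/413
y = -5/7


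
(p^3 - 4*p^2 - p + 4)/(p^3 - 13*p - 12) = (p - 1)/(p + 3)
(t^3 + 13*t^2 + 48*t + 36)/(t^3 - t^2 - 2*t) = (t^2 + 12*t + 36)/(t*(t - 2))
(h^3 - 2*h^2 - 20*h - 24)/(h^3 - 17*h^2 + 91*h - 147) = (h^3 - 2*h^2 - 20*h - 24)/(h^3 - 17*h^2 + 91*h - 147)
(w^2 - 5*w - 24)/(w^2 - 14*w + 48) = (w + 3)/(w - 6)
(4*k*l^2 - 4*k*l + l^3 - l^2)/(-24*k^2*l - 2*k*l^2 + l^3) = (1 - l)/(6*k - l)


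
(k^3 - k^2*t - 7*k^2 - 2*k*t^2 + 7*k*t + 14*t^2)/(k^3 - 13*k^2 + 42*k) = (k^2 - k*t - 2*t^2)/(k*(k - 6))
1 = 1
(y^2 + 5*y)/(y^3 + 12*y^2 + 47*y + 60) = y/(y^2 + 7*y + 12)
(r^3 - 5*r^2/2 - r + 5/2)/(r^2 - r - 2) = (2*r^2 - 7*r + 5)/(2*(r - 2))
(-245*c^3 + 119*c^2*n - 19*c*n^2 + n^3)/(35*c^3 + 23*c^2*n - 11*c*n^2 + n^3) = (-7*c + n)/(c + n)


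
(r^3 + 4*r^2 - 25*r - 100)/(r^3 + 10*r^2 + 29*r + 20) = (r - 5)/(r + 1)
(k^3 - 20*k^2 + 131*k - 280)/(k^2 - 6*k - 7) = (k^2 - 13*k + 40)/(k + 1)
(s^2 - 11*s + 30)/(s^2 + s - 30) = (s - 6)/(s + 6)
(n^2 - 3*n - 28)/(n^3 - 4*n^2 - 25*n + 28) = 1/(n - 1)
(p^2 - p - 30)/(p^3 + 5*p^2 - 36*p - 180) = 1/(p + 6)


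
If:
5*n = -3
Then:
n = -3/5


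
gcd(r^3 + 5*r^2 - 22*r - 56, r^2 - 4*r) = r - 4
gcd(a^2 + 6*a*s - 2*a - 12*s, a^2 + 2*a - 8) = a - 2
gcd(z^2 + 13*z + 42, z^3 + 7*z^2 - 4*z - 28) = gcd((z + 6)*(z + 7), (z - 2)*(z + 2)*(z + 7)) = z + 7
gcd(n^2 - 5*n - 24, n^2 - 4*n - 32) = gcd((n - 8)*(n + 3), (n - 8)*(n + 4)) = n - 8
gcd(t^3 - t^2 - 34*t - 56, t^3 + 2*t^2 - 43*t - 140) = t^2 - 3*t - 28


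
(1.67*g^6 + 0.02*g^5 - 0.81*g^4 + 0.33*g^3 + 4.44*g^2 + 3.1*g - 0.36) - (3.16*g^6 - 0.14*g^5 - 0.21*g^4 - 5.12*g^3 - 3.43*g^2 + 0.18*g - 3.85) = -1.49*g^6 + 0.16*g^5 - 0.6*g^4 + 5.45*g^3 + 7.87*g^2 + 2.92*g + 3.49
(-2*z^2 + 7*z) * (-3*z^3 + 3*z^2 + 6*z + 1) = 6*z^5 - 27*z^4 + 9*z^3 + 40*z^2 + 7*z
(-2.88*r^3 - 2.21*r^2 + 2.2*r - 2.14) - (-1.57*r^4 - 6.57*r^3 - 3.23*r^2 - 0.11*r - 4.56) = 1.57*r^4 + 3.69*r^3 + 1.02*r^2 + 2.31*r + 2.42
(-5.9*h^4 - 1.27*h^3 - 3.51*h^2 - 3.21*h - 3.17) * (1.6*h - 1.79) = -9.44*h^5 + 8.529*h^4 - 3.3427*h^3 + 1.1469*h^2 + 0.6739*h + 5.6743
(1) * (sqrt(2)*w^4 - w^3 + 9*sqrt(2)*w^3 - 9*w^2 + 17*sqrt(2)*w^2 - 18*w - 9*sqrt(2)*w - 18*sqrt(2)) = sqrt(2)*w^4 - w^3 + 9*sqrt(2)*w^3 - 9*w^2 + 17*sqrt(2)*w^2 - 18*w - 9*sqrt(2)*w - 18*sqrt(2)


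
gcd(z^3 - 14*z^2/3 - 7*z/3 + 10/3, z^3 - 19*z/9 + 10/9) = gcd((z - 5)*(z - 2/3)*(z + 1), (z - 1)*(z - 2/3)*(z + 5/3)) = z - 2/3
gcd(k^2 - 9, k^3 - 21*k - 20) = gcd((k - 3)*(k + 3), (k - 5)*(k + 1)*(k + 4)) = 1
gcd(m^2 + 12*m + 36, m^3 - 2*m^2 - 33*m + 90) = m + 6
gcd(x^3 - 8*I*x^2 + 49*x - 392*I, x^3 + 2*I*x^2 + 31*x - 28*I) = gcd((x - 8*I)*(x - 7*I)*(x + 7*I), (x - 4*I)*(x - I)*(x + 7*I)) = x + 7*I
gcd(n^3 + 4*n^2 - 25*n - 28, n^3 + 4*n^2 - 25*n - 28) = n^3 + 4*n^2 - 25*n - 28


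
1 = 1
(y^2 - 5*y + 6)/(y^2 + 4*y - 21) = (y - 2)/(y + 7)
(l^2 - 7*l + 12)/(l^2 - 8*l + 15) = (l - 4)/(l - 5)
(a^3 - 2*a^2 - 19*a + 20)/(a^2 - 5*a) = a + 3 - 4/a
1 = 1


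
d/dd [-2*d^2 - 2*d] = -4*d - 2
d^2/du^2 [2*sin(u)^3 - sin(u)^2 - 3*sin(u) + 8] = -18*sin(u)^3 + 4*sin(u)^2 + 15*sin(u) - 2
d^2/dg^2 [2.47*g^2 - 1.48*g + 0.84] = 4.94000000000000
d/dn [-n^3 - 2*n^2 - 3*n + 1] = -3*n^2 - 4*n - 3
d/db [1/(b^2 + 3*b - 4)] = (-2*b - 3)/(b^2 + 3*b - 4)^2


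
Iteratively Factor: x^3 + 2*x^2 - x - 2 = (x - 1)*(x^2 + 3*x + 2) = (x - 1)*(x + 1)*(x + 2)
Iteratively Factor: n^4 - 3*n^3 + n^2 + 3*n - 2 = (n + 1)*(n^3 - 4*n^2 + 5*n - 2) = (n - 2)*(n + 1)*(n^2 - 2*n + 1) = (n - 2)*(n - 1)*(n + 1)*(n - 1)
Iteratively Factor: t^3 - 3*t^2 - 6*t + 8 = (t - 1)*(t^2 - 2*t - 8) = (t - 1)*(t + 2)*(t - 4)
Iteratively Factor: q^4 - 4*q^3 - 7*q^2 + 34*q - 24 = (q - 4)*(q^3 - 7*q + 6) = (q - 4)*(q - 1)*(q^2 + q - 6) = (q - 4)*(q - 1)*(q + 3)*(q - 2)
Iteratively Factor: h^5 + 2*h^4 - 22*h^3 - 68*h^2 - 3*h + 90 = (h - 1)*(h^4 + 3*h^3 - 19*h^2 - 87*h - 90) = (h - 1)*(h + 2)*(h^3 + h^2 - 21*h - 45) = (h - 5)*(h - 1)*(h + 2)*(h^2 + 6*h + 9) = (h - 5)*(h - 1)*(h + 2)*(h + 3)*(h + 3)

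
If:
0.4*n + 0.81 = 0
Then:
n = -2.02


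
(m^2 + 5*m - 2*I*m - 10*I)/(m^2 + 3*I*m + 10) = (m + 5)/(m + 5*I)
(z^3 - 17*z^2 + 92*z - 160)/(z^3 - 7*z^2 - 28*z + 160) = (z - 5)/(z + 5)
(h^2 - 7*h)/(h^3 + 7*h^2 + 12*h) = (h - 7)/(h^2 + 7*h + 12)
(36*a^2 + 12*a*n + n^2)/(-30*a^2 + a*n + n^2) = (-6*a - n)/(5*a - n)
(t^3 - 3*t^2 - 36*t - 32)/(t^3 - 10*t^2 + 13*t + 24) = (t + 4)/(t - 3)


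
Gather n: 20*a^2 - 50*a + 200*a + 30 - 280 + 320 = 20*a^2 + 150*a + 70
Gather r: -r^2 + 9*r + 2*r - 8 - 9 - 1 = -r^2 + 11*r - 18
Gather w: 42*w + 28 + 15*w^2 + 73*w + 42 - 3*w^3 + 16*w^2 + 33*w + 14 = -3*w^3 + 31*w^2 + 148*w + 84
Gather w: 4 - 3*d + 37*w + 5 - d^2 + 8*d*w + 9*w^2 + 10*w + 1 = -d^2 - 3*d + 9*w^2 + w*(8*d + 47) + 10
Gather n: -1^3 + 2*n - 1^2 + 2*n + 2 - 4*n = 0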